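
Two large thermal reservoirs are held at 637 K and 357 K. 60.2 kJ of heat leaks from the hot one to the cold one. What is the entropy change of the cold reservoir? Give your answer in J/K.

The cold reservoir gains heat Q, so ΔS_cold = +Q/T_C = 60200/357 = 169 J/K.

ΔS_cold = 169 J/K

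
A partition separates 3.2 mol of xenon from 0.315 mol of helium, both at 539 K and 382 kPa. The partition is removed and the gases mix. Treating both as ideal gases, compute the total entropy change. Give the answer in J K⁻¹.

Mole fractions: x_A = 3.2/3.52 = 0.91, x_B = 0.0896.
ΔS_mix = −R(n_A ln x_A + n_B ln x_B) = −8.314 × (3.2 ln 0.91 + 0.315 ln 0.0896) = 8.82 J/K.

ΔS_mix = 8.82 J/K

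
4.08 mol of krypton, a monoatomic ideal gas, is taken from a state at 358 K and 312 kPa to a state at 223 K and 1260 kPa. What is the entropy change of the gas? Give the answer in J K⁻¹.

ΔS = nC_p ln(T₂/T₁) − nR ln(P₂/P₁), with C_p = 5R/2 = 20.79 J mol⁻¹ K⁻¹ for a monoatomic ideal gas.
ΔS = 4.08 × [20.79 × ln(223/358) − 8.314 × ln(1260/312)] = -87.5 J/K.

ΔS = -87.5 J/K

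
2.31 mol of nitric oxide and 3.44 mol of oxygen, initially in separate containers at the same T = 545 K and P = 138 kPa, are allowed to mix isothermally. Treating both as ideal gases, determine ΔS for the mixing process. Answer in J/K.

ΔS_mix = 32.2 J/K

Mole fractions: x_A = 2.31/5.75 = 0.402, x_B = 0.598.
ΔS_mix = −R(n_A ln x_A + n_B ln x_B) = −8.314 × (2.31 ln 0.402 + 3.44 ln 0.598) = 32.2 J/K.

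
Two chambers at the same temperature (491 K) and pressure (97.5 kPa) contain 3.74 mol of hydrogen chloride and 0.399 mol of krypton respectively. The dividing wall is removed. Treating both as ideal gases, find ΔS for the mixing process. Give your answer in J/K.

Mole fractions: x_A = 3.74/4.14 = 0.904, x_B = 0.0964.
ΔS_mix = −R(n_A ln x_A + n_B ln x_B) = −8.314 × (3.74 ln 0.904 + 0.399 ln 0.0964) = 10.9 J/K.

ΔS_mix = 10.9 J/K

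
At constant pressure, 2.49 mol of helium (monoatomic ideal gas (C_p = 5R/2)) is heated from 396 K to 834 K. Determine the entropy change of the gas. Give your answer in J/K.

ΔS = 38.5 J/K

At constant pressure, ΔS = nC_p ln(T₂/T₁) with C_p = 5R/2 = 20.79 J mol⁻¹ K⁻¹.
ΔS = 2.49 × 20.79 × ln(834/396) = 38.5 J/K.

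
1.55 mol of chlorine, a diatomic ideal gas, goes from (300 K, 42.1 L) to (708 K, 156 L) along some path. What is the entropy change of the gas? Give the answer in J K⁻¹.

ΔS = 44.5 J/K

Entropy is a state function: ΔS = nC_V ln(T₂/T₁) + nR ln(V₂/V₁), with C_V = 5R/2 = 20.79 J mol⁻¹ K⁻¹ for a diatomic ideal gas.
ΔS = 1.55 × [20.79 × ln(708/300) + 8.314 × ln(156/42.1)] = 44.5 J/K.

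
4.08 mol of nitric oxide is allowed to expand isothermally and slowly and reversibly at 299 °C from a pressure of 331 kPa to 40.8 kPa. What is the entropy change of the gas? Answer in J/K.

For an isothermal ideal gas ΔS_gas = nR ln(P₁/P₂) = 4.08 × 8.314 × ln(331/40.8) = 71 J/K.

ΔS_gas = 71 J/K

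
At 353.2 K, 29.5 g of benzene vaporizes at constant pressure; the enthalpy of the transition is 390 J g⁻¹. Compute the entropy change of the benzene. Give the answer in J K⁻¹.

Heat absorbed by the substance: Q = mL = 29.5 × 390 = 11505 J.
At constant T, ΔS = Q_rev/T = 11505 / 353.2 = 32.6 J/K.

ΔS = 32.6 J/K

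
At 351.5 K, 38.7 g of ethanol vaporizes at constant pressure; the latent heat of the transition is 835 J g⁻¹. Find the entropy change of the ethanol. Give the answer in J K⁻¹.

Heat absorbed by the substance: Q = mL = 38.7 × 835 = 32314.5 J.
At constant T, ΔS = Q_rev/T = 32314.5 / 351.5 = 91.9 J/K.

ΔS = 91.9 J/K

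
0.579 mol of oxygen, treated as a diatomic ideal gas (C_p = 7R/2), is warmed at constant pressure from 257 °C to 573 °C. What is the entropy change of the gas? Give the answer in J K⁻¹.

In kelvin: T₁ = 530.15 K, T₂ = 846.15 K. At constant pressure, ΔS = nC_p ln(T₂/T₁) with C_p = 7R/2 = 29.1 J mol⁻¹ K⁻¹.
ΔS = 0.579 × 29.1 × ln(846.15/530.15) = 7.88 J/K.

ΔS = 7.88 J/K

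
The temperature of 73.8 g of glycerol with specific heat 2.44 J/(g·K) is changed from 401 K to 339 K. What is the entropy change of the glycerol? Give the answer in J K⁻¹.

ΔS = ∫dQ_rev/T = m c ln(T₂/T₁) = 73.8 × 2.44 × ln(339/401) = -30.2 J/K.

ΔS = -30.2 J/K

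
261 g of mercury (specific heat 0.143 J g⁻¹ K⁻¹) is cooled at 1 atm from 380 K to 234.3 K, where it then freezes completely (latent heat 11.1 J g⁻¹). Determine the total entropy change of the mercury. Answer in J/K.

Cooling step: ΔS₁ = m c ln(T_tr/T_i) = 261 × 0.143 × ln(234.3/380) = -18.05 J/K.
Phase change: ΔS₂ = −mL/T_tr = −261 × 11.1 / 234.3 = -12.36 J/K.
ΔS_total = (-18.05) + (-12.36) = -30.4 J/K.

ΔS = -30.4 J/K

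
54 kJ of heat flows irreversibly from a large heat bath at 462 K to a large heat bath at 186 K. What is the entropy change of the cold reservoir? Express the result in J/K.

The cold reservoir gains heat Q, so ΔS_cold = +Q/T_C = 54000/186 = 290 J/K.

ΔS_cold = 290 J/K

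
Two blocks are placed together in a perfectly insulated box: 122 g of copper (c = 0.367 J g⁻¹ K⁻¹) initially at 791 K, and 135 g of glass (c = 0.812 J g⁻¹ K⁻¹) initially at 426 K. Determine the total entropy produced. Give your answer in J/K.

ΔS_total = 6.55 J/K

Energy balance: T_f = (m₁c₁T₁ + m₂c₂T₂)/(m₁c₁ + m₂c₂) = 531.85 K.
ΔS₁ = m₁c₁ ln(T_f/T₁) = 44.774 × ln(531.85/791) = -17.7725 J/K.
ΔS₂ = m₂c₂ ln(T_f/T₂) = 109.62 × ln(531.85/426) = 24.327 J/K.
ΔS_total = -17.7725 + 24.327 = 6.55 J/K.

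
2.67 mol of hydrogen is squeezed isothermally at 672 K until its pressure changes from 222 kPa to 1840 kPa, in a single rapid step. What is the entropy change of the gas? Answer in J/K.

ΔS_gas = -46.9 J/K

Entropy is a state function, so ΔS_gas depends only on the end states.
For an isothermal ideal gas ΔS_gas = nR ln(P₁/P₂) = 2.67 × 8.314 × ln(222/1840) = -46.9 J/K.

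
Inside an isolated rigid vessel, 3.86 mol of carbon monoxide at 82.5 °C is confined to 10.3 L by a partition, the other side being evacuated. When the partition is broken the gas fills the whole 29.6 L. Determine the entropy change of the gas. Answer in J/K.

ΔS_gas = 33.9 J/K

For an ideal gas in free expansion Q = 0 and W = 0, so T is unchanged.
Entropy is a state function; using a reversible isothermal path, ΔS_gas = nR ln(V₂/V₁) = 3.86 × 8.314 × ln(29.6/10.3) = 33.9 J/K.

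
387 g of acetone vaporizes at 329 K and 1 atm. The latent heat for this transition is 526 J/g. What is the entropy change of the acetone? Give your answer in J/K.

Heat absorbed by the substance: Q = mL = 387 × 526 = 203562 J.
At constant T, ΔS = Q_rev/T = 203562 / 329 = 619 J/K.

ΔS = 619 J/K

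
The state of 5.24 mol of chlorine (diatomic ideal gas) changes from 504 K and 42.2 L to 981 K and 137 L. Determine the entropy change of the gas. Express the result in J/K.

ΔS = 124 J/K

Entropy is a state function: ΔS = nC_V ln(T₂/T₁) + nR ln(V₂/V₁), with C_V = 5R/2 = 20.79 J mol⁻¹ K⁻¹ for a diatomic ideal gas.
ΔS = 5.24 × [20.79 × ln(981/504) + 8.314 × ln(137/42.2)] = 124 J/K.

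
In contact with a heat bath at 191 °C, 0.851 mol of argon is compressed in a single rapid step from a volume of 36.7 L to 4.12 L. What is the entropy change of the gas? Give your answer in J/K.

Entropy is a state function, so ΔS_gas depends only on the end states.
For an isothermal ideal gas ΔS_gas = nR ln(V₂/V₁) = 0.851 × 8.314 × ln(4.12/36.7) = -15.5 J/K.

ΔS_gas = -15.5 J/K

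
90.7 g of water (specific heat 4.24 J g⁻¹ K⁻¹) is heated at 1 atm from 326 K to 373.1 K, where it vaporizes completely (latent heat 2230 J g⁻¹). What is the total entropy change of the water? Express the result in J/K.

ΔS = 594 J/K

Warming step: ΔS₁ = m c ln(T_tr/T_i) = 90.7 × 4.24 × ln(373.1/326) = 51.9 J/K.
Phase change: ΔS₂ = +mL/T_tr = 90.7 × 2230 / 373.1 = 542.1 J/K.
ΔS_total = (51.9) + (542.1) = 594 J/K.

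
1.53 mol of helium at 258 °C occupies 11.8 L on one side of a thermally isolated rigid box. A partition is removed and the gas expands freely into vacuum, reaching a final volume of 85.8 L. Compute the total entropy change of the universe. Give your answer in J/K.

ΔS_universe = 25.2 J/K

For an ideal gas in free expansion Q = 0 and W = 0, so T is unchanged.
Entropy is a state function; using a reversible isothermal path, ΔS_gas = nR ln(V₂/V₁) = 1.53 × 8.314 × ln(85.8/11.8) = 25.2 J/K.
The insulated surroundings exchange no heat, so ΔS_surr = 0 and ΔS_universe = ΔS_gas.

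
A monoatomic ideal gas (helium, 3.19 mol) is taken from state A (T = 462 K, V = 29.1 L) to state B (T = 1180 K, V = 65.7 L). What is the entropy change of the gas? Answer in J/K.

Entropy is a state function: ΔS = nC_V ln(T₂/T₁) + nR ln(V₂/V₁), with C_V = 3R/2 = 12.47 J mol⁻¹ K⁻¹ for a monoatomic ideal gas.
ΔS = 3.19 × [12.47 × ln(1180/462) + 8.314 × ln(65.7/29.1)] = 58.9 J/K.

ΔS = 58.9 J/K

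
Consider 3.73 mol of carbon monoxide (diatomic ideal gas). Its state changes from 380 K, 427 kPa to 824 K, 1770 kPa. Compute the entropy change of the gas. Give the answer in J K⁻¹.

ΔS = 39.9 J/K

ΔS = nC_p ln(T₂/T₁) − nR ln(P₂/P₁), with C_p = 7R/2 = 29.1 J mol⁻¹ K⁻¹ for a diatomic ideal gas.
ΔS = 3.73 × [29.1 × ln(824/380) − 8.314 × ln(1770/427)] = 39.9 J/K.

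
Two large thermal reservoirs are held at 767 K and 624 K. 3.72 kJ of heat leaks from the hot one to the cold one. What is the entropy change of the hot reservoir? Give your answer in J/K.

ΔS_hot = -4.85 J/K

The hot reservoir loses heat Q, so ΔS_hot = −Q/T_H = −3720/767 = -4.85 J/K.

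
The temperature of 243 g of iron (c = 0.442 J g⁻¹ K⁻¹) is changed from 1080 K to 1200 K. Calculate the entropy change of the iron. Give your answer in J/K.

ΔS = 11.3 J/K

ΔS = ∫dQ_rev/T = m c ln(T₂/T₁) = 243 × 0.442 × ln(1200/1080) = 11.3 J/K.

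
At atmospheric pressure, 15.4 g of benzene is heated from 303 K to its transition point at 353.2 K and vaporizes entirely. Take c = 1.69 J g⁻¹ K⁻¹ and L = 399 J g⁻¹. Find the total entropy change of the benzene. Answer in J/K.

ΔS = 21.4 J/K

Warming step: ΔS₁ = m c ln(T_tr/T_i) = 15.4 × 1.69 × ln(353.2/303) = 3.99 J/K.
Phase change: ΔS₂ = +mL/T_tr = 15.4 × 399 / 353.2 = 17.4 J/K.
ΔS_total = (3.99) + (17.4) = 21.4 J/K.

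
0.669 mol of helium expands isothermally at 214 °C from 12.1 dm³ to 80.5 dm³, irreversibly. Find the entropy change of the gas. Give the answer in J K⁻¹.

ΔS_gas = 10.5 J/K

Entropy is a state function, so ΔS_gas depends only on the end states.
For an isothermal ideal gas ΔS_gas = nR ln(V₂/V₁) = 0.669 × 8.314 × ln(80.5/12.1) = 10.5 J/K.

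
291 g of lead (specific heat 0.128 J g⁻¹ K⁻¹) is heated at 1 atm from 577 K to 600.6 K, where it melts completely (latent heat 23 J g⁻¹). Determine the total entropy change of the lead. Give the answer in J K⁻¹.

ΔS = 12.6 J/K

Warming step: ΔS₁ = m c ln(T_tr/T_i) = 291 × 0.128 × ln(600.6/577) = 1.493 J/K.
Phase change: ΔS₂ = +mL/T_tr = 291 × 23 / 600.6 = 11.14 J/K.
ΔS_total = (1.493) + (11.14) = 12.6 J/K.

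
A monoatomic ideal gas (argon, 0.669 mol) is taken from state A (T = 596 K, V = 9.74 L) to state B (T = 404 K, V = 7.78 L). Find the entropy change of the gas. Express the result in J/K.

ΔS = -4.49 J/K

Entropy is a state function: ΔS = nC_V ln(T₂/T₁) + nR ln(V₂/V₁), with C_V = 3R/2 = 12.47 J mol⁻¹ K⁻¹ for a monoatomic ideal gas.
ΔS = 0.669 × [12.47 × ln(404/596) + 8.314 × ln(7.78/9.74)] = -4.49 J/K.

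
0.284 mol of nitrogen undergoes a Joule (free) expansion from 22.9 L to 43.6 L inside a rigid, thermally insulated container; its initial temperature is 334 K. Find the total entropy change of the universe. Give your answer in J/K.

ΔS_universe = 1.52 J/K

No heat is exchanged and no work is done, so the ideal-gas temperature stays constant.
Entropy is a state function; using a reversible isothermal path, ΔS_gas = nR ln(V₂/V₁) = 0.284 × 8.314 × ln(43.6/22.9) = 1.52 J/K.
The insulated surroundings exchange no heat, so ΔS_surr = 0 and ΔS_universe = ΔS_gas.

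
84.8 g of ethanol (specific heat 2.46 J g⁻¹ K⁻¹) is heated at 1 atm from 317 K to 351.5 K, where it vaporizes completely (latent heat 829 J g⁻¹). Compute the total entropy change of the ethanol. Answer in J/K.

Warming step: ΔS₁ = m c ln(T_tr/T_i) = 84.8 × 2.46 × ln(351.5/317) = 21.55 J/K.
Phase change: ΔS₂ = +mL/T_tr = 84.8 × 829 / 351.5 = 200 J/K.
ΔS_total = (21.55) + (200) = 222 J/K.

ΔS = 222 J/K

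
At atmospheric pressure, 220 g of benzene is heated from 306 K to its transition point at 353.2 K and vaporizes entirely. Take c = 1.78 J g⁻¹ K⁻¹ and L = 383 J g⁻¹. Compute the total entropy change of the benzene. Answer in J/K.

Warming step: ΔS₁ = m c ln(T_tr/T_i) = 220 × 1.78 × ln(353.2/306) = 56.17 J/K.
Phase change: ΔS₂ = +mL/T_tr = 220 × 383 / 353.2 = 238.6 J/K.
ΔS_total = (56.17) + (238.6) = 295 J/K.

ΔS = 295 J/K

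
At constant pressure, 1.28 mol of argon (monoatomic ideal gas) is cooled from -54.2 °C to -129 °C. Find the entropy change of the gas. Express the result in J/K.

In kelvin: T₁ = 218.95 K, T₂ = 144.15 K. At constant pressure, ΔS = nC_p ln(T₂/T₁) with C_p = 5R/2 = 20.79 J mol⁻¹ K⁻¹.
ΔS = 1.28 × 20.79 × ln(144.15/218.95) = -11.1 J/K.

ΔS = -11.1 J/K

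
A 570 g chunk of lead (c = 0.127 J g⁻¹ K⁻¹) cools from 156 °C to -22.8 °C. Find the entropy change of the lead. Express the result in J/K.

In kelvin: T₁ = 429.15 K, T₂ = 250.35 K. ΔS = ∫dQ_rev/T = m c ln(T₂/T₁) = 570 × 0.127 × ln(250.35/429.15) = -39 J/K.

ΔS = -39 J/K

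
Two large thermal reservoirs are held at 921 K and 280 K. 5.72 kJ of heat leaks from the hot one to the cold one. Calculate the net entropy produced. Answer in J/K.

ΔS_total = 14.2 J/K

ΔS_hot = −Q/T_H = −5720/921 = -6.211 J/K and ΔS_cold = +Q/T_C = 5720/280 = 20.43 J/K.
ΔS_total = -6.211 + 20.43 = 14.2 J/K, positive as the second law requires.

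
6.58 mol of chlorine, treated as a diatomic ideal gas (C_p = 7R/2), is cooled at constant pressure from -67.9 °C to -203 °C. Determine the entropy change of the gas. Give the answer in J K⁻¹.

ΔS = -206 J/K

In kelvin: T₁ = 205.25 K, T₂ = 70.15 K. At constant pressure, ΔS = nC_p ln(T₂/T₁) with C_p = 7R/2 = 29.1 J mol⁻¹ K⁻¹.
ΔS = 6.58 × 29.1 × ln(70.15/205.25) = -206 J/K.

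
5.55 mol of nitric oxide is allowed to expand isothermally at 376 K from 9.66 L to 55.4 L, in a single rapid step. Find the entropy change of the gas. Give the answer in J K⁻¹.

ΔS_gas = 80.6 J/K

Entropy is a state function, so ΔS_gas depends only on the end states.
For an isothermal ideal gas ΔS_gas = nR ln(V₂/V₁) = 5.55 × 8.314 × ln(55.4/9.66) = 80.6 J/K.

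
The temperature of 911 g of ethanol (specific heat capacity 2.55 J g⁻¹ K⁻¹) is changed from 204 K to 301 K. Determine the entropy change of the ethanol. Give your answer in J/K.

ΔS = ∫dQ_rev/T = m c ln(T₂/T₁) = 911 × 2.55 × ln(301/204) = 904 J/K.

ΔS = 904 J/K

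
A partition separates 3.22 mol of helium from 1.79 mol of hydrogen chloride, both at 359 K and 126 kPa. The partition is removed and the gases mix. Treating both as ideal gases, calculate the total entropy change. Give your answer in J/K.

ΔS_mix = 27.2 J/K

Mole fractions: x_A = 3.22/5.01 = 0.643, x_B = 0.357.
ΔS_mix = −R(n_A ln x_A + n_B ln x_B) = −8.314 × (3.22 ln 0.643 + 1.79 ln 0.357) = 27.2 J/K.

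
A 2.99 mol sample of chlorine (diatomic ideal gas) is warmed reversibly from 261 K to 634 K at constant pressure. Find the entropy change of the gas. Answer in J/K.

ΔS = 77.2 J/K

At constant pressure, ΔS = nC_p ln(T₂/T₁) with C_p = 7R/2 = 29.1 J mol⁻¹ K⁻¹.
ΔS = 2.99 × 29.1 × ln(634/261) = 77.2 J/K.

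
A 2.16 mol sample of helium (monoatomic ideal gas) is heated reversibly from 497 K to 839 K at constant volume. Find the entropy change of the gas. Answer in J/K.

ΔS = 14.1 J/K

At constant volume, ΔS = nC_V ln(T₂/T₁) with C_V = 3R/2 = 12.47 J mol⁻¹ K⁻¹.
ΔS = 2.16 × 12.47 × ln(839/497) = 14.1 J/K.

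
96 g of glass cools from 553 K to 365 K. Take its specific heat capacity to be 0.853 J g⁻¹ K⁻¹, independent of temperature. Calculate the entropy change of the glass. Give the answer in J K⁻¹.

ΔS = -34 J/K

ΔS = ∫dQ_rev/T = m c ln(T₂/T₁) = 96 × 0.853 × ln(365/553) = -34 J/K.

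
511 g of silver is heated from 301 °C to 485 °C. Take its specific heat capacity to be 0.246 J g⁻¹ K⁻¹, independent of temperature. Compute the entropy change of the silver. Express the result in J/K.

ΔS = 34.9 J/K

In kelvin: T₁ = 574.15 K, T₂ = 758.15 K. ΔS = ∫dQ_rev/T = m c ln(T₂/T₁) = 511 × 0.246 × ln(758.15/574.15) = 34.9 J/K.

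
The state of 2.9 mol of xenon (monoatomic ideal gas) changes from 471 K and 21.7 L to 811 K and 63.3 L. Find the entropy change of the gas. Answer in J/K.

ΔS = 45.5 J/K

Entropy is a state function: ΔS = nC_V ln(T₂/T₁) + nR ln(V₂/V₁), with C_V = 3R/2 = 12.47 J mol⁻¹ K⁻¹ for a monoatomic ideal gas.
ΔS = 2.9 × [12.47 × ln(811/471) + 8.314 × ln(63.3/21.7)] = 45.5 J/K.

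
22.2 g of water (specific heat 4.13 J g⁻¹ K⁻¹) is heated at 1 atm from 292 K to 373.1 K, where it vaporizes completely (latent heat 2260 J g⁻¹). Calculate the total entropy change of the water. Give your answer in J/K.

ΔS = 157 J/K

Warming step: ΔS₁ = m c ln(T_tr/T_i) = 22.2 × 4.13 × ln(373.1/292) = 22.47 J/K.
Phase change: ΔS₂ = +mL/T_tr = 22.2 × 2260 / 373.1 = 134.5 J/K.
ΔS_total = (22.47) + (134.5) = 157 J/K.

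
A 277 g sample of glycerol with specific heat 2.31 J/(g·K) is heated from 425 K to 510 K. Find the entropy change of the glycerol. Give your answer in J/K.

ΔS = ∫dQ_rev/T = m c ln(T₂/T₁) = 277 × 2.31 × ln(510/425) = 117 J/K.

ΔS = 117 J/K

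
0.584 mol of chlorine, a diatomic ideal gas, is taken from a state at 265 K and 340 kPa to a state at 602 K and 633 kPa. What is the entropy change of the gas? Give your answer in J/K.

ΔS = nC_p ln(T₂/T₁) − nR ln(P₂/P₁), with C_p = 7R/2 = 29.1 J mol⁻¹ K⁻¹ for a diatomic ideal gas.
ΔS = 0.584 × [29.1 × ln(602/265) − 8.314 × ln(633/340)] = 10.9 J/K.

ΔS = 10.9 J/K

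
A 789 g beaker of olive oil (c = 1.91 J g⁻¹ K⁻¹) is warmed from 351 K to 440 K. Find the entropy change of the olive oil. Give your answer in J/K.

ΔS = ∫dQ_rev/T = m c ln(T₂/T₁) = 789 × 1.91 × ln(440/351) = 341 J/K.

ΔS = 341 J/K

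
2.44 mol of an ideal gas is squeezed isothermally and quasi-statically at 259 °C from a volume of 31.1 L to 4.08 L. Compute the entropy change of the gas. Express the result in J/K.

ΔS_gas = -41.2 J/K

For an isothermal ideal gas ΔS_gas = nR ln(V₂/V₁) = 2.44 × 8.314 × ln(4.08/31.1) = -41.2 J/K.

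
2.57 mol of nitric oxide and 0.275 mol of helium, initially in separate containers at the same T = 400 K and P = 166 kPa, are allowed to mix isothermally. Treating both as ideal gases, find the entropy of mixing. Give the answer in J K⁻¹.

Mole fractions: x_A = 2.57/2.84 = 0.903, x_B = 0.0967.
ΔS_mix = −R(n_A ln x_A + n_B ln x_B) = −8.314 × (2.57 ln 0.903 + 0.275 ln 0.0967) = 7.51 J/K.

ΔS_mix = 7.51 J/K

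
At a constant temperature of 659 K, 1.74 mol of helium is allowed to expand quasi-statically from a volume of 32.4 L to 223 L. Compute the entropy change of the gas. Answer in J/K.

ΔS_gas = 27.9 J/K

For an isothermal ideal gas ΔS_gas = nR ln(V₂/V₁) = 1.74 × 8.314 × ln(223/32.4) = 27.9 J/K.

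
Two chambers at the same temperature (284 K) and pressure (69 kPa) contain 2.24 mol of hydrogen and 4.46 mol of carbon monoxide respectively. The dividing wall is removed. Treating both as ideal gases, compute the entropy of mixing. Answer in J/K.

ΔS_mix = 35.5 J/K

Mole fractions: x_A = 2.24/6.7 = 0.334, x_B = 0.666.
ΔS_mix = −R(n_A ln x_A + n_B ln x_B) = −8.314 × (2.24 ln 0.334 + 4.46 ln 0.666) = 35.5 J/K.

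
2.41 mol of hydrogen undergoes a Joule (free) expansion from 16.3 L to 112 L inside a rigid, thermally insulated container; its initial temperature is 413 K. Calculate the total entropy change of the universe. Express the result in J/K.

No heat is exchanged and no work is done, so the ideal-gas temperature stays constant.
Entropy is a state function; using a reversible isothermal path, ΔS_gas = nR ln(V₂/V₁) = 2.41 × 8.314 × ln(112/16.3) = 38.6 J/K.
The insulated surroundings exchange no heat, so ΔS_surr = 0 and ΔS_universe = ΔS_gas.

ΔS_universe = 38.6 J/K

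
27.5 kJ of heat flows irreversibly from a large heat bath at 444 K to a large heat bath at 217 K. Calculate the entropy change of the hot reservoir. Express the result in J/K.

The hot reservoir loses heat Q, so ΔS_hot = −Q/T_H = −27500/444 = -61.9 J/K.

ΔS_hot = -61.9 J/K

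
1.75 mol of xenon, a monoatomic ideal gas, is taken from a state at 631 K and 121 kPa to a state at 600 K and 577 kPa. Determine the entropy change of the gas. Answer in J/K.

ΔS = nC_p ln(T₂/T₁) − nR ln(P₂/P₁), with C_p = 5R/2 = 20.79 J mol⁻¹ K⁻¹ for a monoatomic ideal gas.
ΔS = 1.75 × [20.79 × ln(600/631) − 8.314 × ln(577/121)] = -24.6 J/K.

ΔS = -24.6 J/K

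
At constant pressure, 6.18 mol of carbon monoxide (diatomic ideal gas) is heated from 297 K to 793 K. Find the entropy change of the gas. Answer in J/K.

ΔS = 177 J/K

At constant pressure, ΔS = nC_p ln(T₂/T₁) with C_p = 7R/2 = 29.1 J mol⁻¹ K⁻¹.
ΔS = 6.18 × 29.1 × ln(793/297) = 177 J/K.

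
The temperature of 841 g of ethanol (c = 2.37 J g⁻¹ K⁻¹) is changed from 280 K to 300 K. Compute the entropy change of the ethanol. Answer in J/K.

ΔS = 138 J/K

ΔS = ∫dQ_rev/T = m c ln(T₂/T₁) = 841 × 2.37 × ln(300/280) = 138 J/K.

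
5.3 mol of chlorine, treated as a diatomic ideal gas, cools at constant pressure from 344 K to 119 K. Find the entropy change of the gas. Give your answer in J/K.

At constant pressure, ΔS = nC_p ln(T₂/T₁) with C_p = 7R/2 = 29.1 J mol⁻¹ K⁻¹.
ΔS = 5.3 × 29.1 × ln(119/344) = -164 J/K.

ΔS = -164 J/K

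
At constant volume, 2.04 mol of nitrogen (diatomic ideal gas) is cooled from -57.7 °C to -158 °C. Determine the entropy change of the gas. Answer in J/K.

In kelvin: T₁ = 215.45 K, T₂ = 115.15 K. At constant volume, ΔS = nC_V ln(T₂/T₁) with C_V = 5R/2 = 20.79 J mol⁻¹ K⁻¹.
ΔS = 2.04 × 20.79 × ln(115.15/215.45) = -26.6 J/K.

ΔS = -26.6 J/K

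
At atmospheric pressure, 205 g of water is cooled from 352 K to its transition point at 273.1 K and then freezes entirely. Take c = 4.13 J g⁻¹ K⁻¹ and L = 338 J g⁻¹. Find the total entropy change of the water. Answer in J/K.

ΔS = -469 J/K

Cooling step: ΔS₁ = m c ln(T_tr/T_i) = 205 × 4.13 × ln(273.1/352) = -214.9 J/K.
Phase change: ΔS₂ = −mL/T_tr = −205 × 338 / 273.1 = -253.7 J/K.
ΔS_total = (-214.9) + (-253.7) = -469 J/K.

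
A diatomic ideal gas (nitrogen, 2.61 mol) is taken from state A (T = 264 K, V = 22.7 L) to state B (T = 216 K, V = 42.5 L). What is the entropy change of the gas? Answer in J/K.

Entropy is a state function: ΔS = nC_V ln(T₂/T₁) + nR ln(V₂/V₁), with C_V = 5R/2 = 20.79 J mol⁻¹ K⁻¹ for a diatomic ideal gas.
ΔS = 2.61 × [20.79 × ln(216/264) + 8.314 × ln(42.5/22.7)] = 2.72 J/K.

ΔS = 2.72 J/K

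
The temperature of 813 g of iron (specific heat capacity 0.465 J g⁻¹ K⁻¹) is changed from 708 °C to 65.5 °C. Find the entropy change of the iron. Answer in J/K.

In kelvin: T₁ = 981.15 K, T₂ = 338.65 K. ΔS = ∫dQ_rev/T = m c ln(T₂/T₁) = 813 × 0.465 × ln(338.65/981.15) = -402 J/K.

ΔS = -402 J/K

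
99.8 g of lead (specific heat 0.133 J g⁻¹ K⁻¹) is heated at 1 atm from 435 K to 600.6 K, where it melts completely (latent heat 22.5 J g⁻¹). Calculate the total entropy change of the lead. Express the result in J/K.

Warming step: ΔS₁ = m c ln(T_tr/T_i) = 99.8 × 0.133 × ln(600.6/435) = 4.282 J/K.
Phase change: ΔS₂ = +mL/T_tr = 99.8 × 22.5 / 600.6 = 3.739 J/K.
ΔS_total = (4.282) + (3.739) = 8.02 J/K.

ΔS = 8.02 J/K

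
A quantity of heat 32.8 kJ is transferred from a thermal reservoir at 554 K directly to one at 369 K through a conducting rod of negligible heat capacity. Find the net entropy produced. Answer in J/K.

ΔS_hot = −Q/T_H = −32800/554 = -59.21 J/K and ΔS_cold = +Q/T_C = 32800/369 = 88.89 J/K.
ΔS_total = -59.21 + 88.89 = 29.7 J/K, positive as the second law requires.

ΔS_total = 29.7 J/K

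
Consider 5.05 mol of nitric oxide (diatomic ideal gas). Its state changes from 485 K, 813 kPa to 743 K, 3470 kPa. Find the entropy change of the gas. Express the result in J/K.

ΔS = 1.75 J/K

ΔS = nC_p ln(T₂/T₁) − nR ln(P₂/P₁), with C_p = 7R/2 = 29.1 J mol⁻¹ K⁻¹ for a diatomic ideal gas.
ΔS = 5.05 × [29.1 × ln(743/485) − 8.314 × ln(3470/813)] = 1.75 J/K.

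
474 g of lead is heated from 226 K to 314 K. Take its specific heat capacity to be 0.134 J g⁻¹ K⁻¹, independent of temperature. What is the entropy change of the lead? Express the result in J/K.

ΔS = 20.9 J/K

ΔS = ∫dQ_rev/T = m c ln(T₂/T₁) = 474 × 0.134 × ln(314/226) = 20.9 J/K.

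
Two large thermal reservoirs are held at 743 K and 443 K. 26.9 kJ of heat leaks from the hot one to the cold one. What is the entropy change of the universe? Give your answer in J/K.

ΔS_total = 24.5 J/K

ΔS_hot = −Q/T_H = −26900/743 = -36.2 J/K and ΔS_cold = +Q/T_C = 26900/443 = 60.72 J/K.
ΔS_total = -36.2 + 60.72 = 24.5 J/K, positive as the second law requires.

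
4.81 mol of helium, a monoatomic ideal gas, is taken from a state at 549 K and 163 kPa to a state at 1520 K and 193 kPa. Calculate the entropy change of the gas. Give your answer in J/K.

ΔS = 95.1 J/K

ΔS = nC_p ln(T₂/T₁) − nR ln(P₂/P₁), with C_p = 5R/2 = 20.79 J mol⁻¹ K⁻¹ for a monoatomic ideal gas.
ΔS = 4.81 × [20.79 × ln(1520/549) − 8.314 × ln(193/163)] = 95.1 J/K.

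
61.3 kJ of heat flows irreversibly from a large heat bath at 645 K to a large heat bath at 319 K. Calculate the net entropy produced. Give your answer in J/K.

ΔS_total = 97.1 J/K

ΔS_hot = −Q/T_H = −61300/645 = -95.039 J/K and ΔS_cold = +Q/T_C = 61300/319 = 192.16 J/K.
ΔS_total = -95.039 + 192.16 = 97.1 J/K, positive as the second law requires.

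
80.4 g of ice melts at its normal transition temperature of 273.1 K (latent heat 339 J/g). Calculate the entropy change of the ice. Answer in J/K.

Heat absorbed by the substance: Q = mL = 80.4 × 339 = 27255.6 J.
At constant T, ΔS = Q_rev/T = 27255.6 / 273.1 = 99.8 J/K.

ΔS = 99.8 J/K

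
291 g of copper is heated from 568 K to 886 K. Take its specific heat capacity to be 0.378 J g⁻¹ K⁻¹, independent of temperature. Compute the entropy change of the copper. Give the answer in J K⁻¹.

ΔS = 48.9 J/K

ΔS = ∫dQ_rev/T = m c ln(T₂/T₁) = 291 × 0.378 × ln(886/568) = 48.9 J/K.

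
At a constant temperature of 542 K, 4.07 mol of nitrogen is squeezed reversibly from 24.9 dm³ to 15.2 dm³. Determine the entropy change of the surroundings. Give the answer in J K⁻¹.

For an isothermal ideal gas ΔS_gas = nR ln(V₂/V₁) = 4.07 × 8.314 × ln(15.2/24.9) = -16.7 J/K.
The process is reversible, so ΔS_surr = −ΔS_gas = 16.7 J/K and ΔS_universe = 0.

ΔS_surr = 16.7 J/K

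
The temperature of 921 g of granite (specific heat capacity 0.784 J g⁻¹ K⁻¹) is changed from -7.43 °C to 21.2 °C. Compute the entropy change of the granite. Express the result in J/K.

In kelvin: T₁ = 265.72 K, T₂ = 294.35 K. ΔS = ∫dQ_rev/T = m c ln(T₂/T₁) = 921 × 0.784 × ln(294.35/265.72) = 73.9 J/K.

ΔS = 73.9 J/K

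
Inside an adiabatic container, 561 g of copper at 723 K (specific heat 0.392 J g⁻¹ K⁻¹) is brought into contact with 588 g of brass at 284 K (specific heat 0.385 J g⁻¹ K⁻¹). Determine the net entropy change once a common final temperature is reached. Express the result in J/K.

Energy balance: T_f = (m₁c₁T₁ + m₂c₂T₂)/(m₁c₁ + m₂c₂) = 500.32 K.
ΔS₁ = m₁c₁ ln(T_f/T₁) = 219.912 × ln(500.32/723) = -80.96 J/K.
ΔS₂ = m₂c₂ ln(T_f/T₂) = 226.38 × ln(500.32/284) = 128.2 J/K.
ΔS_total = -80.96 + 128.2 = 47.2 J/K.

ΔS_total = 47.2 J/K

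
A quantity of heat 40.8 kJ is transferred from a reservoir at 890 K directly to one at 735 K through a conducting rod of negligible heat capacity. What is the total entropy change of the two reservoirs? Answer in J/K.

ΔS_hot = −Q/T_H = −40800/890 = -45.84 J/K and ΔS_cold = +Q/T_C = 40800/735 = 55.51 J/K.
ΔS_total = -45.84 + 55.51 = 9.67 J/K, positive as the second law requires.

ΔS_total = 9.67 J/K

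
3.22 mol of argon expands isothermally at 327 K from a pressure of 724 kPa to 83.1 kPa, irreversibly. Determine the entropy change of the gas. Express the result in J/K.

ΔS_gas = 58 J/K

Entropy is a state function, so ΔS_gas depends only on the end states.
For an isothermal ideal gas ΔS_gas = nR ln(P₁/P₂) = 3.22 × 8.314 × ln(724/83.1) = 58 J/K.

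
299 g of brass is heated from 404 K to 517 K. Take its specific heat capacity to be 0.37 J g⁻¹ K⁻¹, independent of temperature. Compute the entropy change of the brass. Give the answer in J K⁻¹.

ΔS = 27.3 J/K

ΔS = ∫dQ_rev/T = m c ln(T₂/T₁) = 299 × 0.37 × ln(517/404) = 27.3 J/K.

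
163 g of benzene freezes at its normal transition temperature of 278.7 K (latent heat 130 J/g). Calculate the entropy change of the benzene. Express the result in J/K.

ΔS = -76 J/K

Heat released by the substance: Q = −mL = −163 × 130 = −21190 J.
At constant T, ΔS = Q_rev/T = −21190 / 278.7 = -76 J/K.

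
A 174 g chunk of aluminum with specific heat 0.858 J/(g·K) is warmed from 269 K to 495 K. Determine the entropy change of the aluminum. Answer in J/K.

ΔS = 91 J/K

ΔS = ∫dQ_rev/T = m c ln(T₂/T₁) = 174 × 0.858 × ln(495/269) = 91 J/K.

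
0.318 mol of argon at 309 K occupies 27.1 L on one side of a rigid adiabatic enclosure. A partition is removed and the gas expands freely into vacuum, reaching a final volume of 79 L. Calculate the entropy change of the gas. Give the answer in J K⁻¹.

No heat is exchanged and no work is done, so the ideal-gas temperature stays constant.
Entropy is a state function; using a reversible isothermal path, ΔS_gas = nR ln(V₂/V₁) = 0.318 × 8.314 × ln(79/27.1) = 2.83 J/K.

ΔS_gas = 2.83 J/K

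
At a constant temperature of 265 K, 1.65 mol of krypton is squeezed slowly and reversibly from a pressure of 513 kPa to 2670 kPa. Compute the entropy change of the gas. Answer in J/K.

For an isothermal ideal gas ΔS_gas = nR ln(P₁/P₂) = 1.65 × 8.314 × ln(513/2670) = -22.6 J/K.

ΔS_gas = -22.6 J/K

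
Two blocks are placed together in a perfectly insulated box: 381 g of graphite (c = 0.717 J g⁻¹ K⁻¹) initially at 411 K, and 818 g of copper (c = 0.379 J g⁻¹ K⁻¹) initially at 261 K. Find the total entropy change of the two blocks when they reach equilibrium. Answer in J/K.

ΔS_total = 15 J/K

Energy balance: T_f = (m₁c₁T₁ + m₂c₂T₂)/(m₁c₁ + m₂c₂) = 331.26 K.
ΔS₁ = m₁c₁ ln(T_f/T₁) = 273.177 × ln(331.26/411) = -58.92 J/K.
ΔS₂ = m₂c₂ ln(T_f/T₂) = 310.022 × ln(331.26/261) = 73.91 J/K.
ΔS_total = -58.92 + 73.91 = 15 J/K.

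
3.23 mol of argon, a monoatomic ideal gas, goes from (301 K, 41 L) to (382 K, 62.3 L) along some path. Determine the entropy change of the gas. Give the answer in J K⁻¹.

Entropy is a state function: ΔS = nC_V ln(T₂/T₁) + nR ln(V₂/V₁), with C_V = 3R/2 = 12.47 J mol⁻¹ K⁻¹ for a monoatomic ideal gas.
ΔS = 3.23 × [12.47 × ln(382/301) + 8.314 × ln(62.3/41)] = 20.8 J/K.

ΔS = 20.8 J/K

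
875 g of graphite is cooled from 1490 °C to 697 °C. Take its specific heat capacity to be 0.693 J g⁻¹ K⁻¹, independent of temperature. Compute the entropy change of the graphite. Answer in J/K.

In kelvin: T₁ = 1763.15 K, T₂ = 970.15 K. ΔS = ∫dQ_rev/T = m c ln(T₂/T₁) = 875 × 0.693 × ln(970.15/1763.15) = -362 J/K.

ΔS = -362 J/K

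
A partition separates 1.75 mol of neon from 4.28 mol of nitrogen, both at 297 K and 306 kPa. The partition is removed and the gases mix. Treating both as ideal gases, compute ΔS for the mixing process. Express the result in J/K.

ΔS_mix = 30.2 J/K

Mole fractions: x_A = 1.75/6.03 = 0.29, x_B = 0.71.
ΔS_mix = −R(n_A ln x_A + n_B ln x_B) = −8.314 × (1.75 ln 0.29 + 4.28 ln 0.71) = 30.2 J/K.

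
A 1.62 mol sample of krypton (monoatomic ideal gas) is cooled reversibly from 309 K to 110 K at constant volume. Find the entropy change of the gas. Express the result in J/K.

At constant volume, ΔS = nC_V ln(T₂/T₁) with C_V = 3R/2 = 12.47 J mol⁻¹ K⁻¹.
ΔS = 1.62 × 12.47 × ln(110/309) = -20.9 J/K.

ΔS = -20.9 J/K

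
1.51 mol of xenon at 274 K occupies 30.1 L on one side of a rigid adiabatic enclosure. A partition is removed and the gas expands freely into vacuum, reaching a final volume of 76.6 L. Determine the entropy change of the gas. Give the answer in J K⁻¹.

ΔS_gas = 11.7 J/K

For an ideal gas in free expansion Q = 0 and W = 0, so T is unchanged.
Entropy is a state function; using a reversible isothermal path, ΔS_gas = nR ln(V₂/V₁) = 1.51 × 8.314 × ln(76.6/30.1) = 11.7 J/K.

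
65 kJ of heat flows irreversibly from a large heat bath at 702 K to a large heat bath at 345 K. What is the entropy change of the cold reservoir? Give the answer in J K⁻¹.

The cold reservoir gains heat Q, so ΔS_cold = +Q/T_C = 65000/345 = 188 J/K.

ΔS_cold = 188 J/K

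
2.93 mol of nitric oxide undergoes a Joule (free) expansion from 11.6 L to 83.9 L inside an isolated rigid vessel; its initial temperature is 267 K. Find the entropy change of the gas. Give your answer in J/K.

For an ideal gas in free expansion Q = 0 and W = 0, so T is unchanged.
Entropy is a state function; using a reversible isothermal path, ΔS_gas = nR ln(V₂/V₁) = 2.93 × 8.314 × ln(83.9/11.6) = 48.2 J/K.

ΔS_gas = 48.2 J/K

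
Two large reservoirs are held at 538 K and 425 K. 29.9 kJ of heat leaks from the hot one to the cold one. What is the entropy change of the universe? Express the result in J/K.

ΔS_hot = −Q/T_H = −29900/538 = -55.58 J/K and ΔS_cold = +Q/T_C = 29900/425 = 70.35 J/K.
ΔS_total = -55.58 + 70.35 = 14.8 J/K, positive as the second law requires.

ΔS_total = 14.8 J/K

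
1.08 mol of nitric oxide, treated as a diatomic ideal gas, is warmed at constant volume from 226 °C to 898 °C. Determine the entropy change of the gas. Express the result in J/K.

In kelvin: T₁ = 499.15 K, T₂ = 1171.15 K. At constant volume, ΔS = nC_V ln(T₂/T₁) with C_V = 5R/2 = 20.79 J mol⁻¹ K⁻¹.
ΔS = 1.08 × 20.79 × ln(1171.15/499.15) = 19.1 J/K.

ΔS = 19.1 J/K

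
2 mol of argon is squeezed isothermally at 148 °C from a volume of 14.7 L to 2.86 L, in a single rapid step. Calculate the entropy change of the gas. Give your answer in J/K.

Entropy is a state function, so ΔS_gas depends only on the end states.
For an isothermal ideal gas ΔS_gas = nR ln(V₂/V₁) = 2 × 8.314 × ln(2.86/14.7) = -27.2 J/K.

ΔS_gas = -27.2 J/K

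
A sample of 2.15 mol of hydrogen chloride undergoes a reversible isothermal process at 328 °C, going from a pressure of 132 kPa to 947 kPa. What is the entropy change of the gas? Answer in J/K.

ΔS_gas = -35.2 J/K

For an isothermal ideal gas ΔS_gas = nR ln(P₁/P₂) = 2.15 × 8.314 × ln(132/947) = -35.2 J/K.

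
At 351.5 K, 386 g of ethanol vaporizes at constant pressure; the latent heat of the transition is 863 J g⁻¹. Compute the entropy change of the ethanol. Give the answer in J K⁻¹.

ΔS = 948 J/K

Heat absorbed by the substance: Q = mL = 386 × 863 = 333118 J.
At constant T, ΔS = Q_rev/T = 333118 / 351.5 = 948 J/K.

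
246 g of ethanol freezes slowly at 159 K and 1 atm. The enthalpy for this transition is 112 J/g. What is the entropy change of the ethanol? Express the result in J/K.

Heat released by the substance: Q = −mL = −246 × 112 = −27552 J.
At constant T, ΔS = Q_rev/T = −27552 / 159 = -173 J/K.

ΔS = -173 J/K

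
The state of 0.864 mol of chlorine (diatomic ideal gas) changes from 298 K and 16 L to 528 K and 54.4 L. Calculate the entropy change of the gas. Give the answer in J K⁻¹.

ΔS = 19.1 J/K

Entropy is a state function: ΔS = nC_V ln(T₂/T₁) + nR ln(V₂/V₁), with C_V = 5R/2 = 20.79 J mol⁻¹ K⁻¹ for a diatomic ideal gas.
ΔS = 0.864 × [20.79 × ln(528/298) + 8.314 × ln(54.4/16)] = 19.1 J/K.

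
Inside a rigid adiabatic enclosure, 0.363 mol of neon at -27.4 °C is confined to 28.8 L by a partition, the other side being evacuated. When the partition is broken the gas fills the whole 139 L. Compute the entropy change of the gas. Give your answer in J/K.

For an ideal gas in free expansion Q = 0 and W = 0, so T is unchanged.
Entropy is a state function; using a reversible isothermal path, ΔS_gas = nR ln(V₂/V₁) = 0.363 × 8.314 × ln(139/28.8) = 4.75 J/K.

ΔS_gas = 4.75 J/K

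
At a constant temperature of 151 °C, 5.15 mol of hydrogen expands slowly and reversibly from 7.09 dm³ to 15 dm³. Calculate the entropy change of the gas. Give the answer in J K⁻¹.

ΔS_gas = 32.1 J/K

For an isothermal ideal gas ΔS_gas = nR ln(V₂/V₁) = 5.15 × 8.314 × ln(15/7.09) = 32.1 J/K.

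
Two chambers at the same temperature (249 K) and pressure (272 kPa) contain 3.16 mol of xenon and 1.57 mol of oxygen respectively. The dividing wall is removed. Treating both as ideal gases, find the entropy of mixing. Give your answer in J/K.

Mole fractions: x_A = 3.16/4.73 = 0.668, x_B = 0.332.
ΔS_mix = −R(n_A ln x_A + n_B ln x_B) = −8.314 × (3.16 ln 0.668 + 1.57 ln 0.332) = 25 J/K.

ΔS_mix = 25 J/K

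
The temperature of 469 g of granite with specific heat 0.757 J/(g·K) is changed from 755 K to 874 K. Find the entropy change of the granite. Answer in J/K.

ΔS = ∫dQ_rev/T = m c ln(T₂/T₁) = 469 × 0.757 × ln(874/755) = 52 J/K.

ΔS = 52 J/K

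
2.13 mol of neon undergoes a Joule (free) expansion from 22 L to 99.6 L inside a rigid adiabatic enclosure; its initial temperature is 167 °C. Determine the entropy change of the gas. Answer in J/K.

ΔS_gas = 26.7 J/K

For an ideal gas in free expansion Q = 0 and W = 0, so T is unchanged.
Entropy is a state function; using a reversible isothermal path, ΔS_gas = nR ln(V₂/V₁) = 2.13 × 8.314 × ln(99.6/22) = 26.7 J/K.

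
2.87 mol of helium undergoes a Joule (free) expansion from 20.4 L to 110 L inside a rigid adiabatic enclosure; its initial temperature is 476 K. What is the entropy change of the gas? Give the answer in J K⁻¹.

ΔS_gas = 40.2 J/K

No heat is exchanged and no work is done, so the ideal-gas temperature stays constant.
Entropy is a state function; using a reversible isothermal path, ΔS_gas = nR ln(V₂/V₁) = 2.87 × 8.314 × ln(110/20.4) = 40.2 J/K.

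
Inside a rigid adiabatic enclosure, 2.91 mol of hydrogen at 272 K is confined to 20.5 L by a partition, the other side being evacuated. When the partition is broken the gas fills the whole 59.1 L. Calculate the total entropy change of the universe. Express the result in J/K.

No heat is exchanged and no work is done, so the ideal-gas temperature stays constant.
Entropy is a state function; using a reversible isothermal path, ΔS_gas = nR ln(V₂/V₁) = 2.91 × 8.314 × ln(59.1/20.5) = 25.6 J/K.
The insulated surroundings exchange no heat, so ΔS_surr = 0 and ΔS_universe = ΔS_gas.

ΔS_universe = 25.6 J/K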